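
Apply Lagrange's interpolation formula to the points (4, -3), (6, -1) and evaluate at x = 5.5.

Lagrange interpolation formula:
P(x) = Σ yᵢ × Lᵢ(x)
where Lᵢ(x) = Π_{j≠i} (x - xⱼ)/(xᵢ - xⱼ)

L_0(5.5) = (5.5 - 6)/(4 - 6) = 0.250000
L_1(5.5) = (5.5 - 4)/(6 - 4) = 0.750000

P(5.5) = (-3)×L_0(5.5) + (-1)×L_1(5.5)
P(5.5) = -1.500000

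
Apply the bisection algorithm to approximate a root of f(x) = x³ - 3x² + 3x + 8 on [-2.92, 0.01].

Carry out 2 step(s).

f(x) = x³ - 3x² + 3x + 8
Initial interval: [-2.92, 0.01]

Iteration 1:
  c_1 = (-2.920000 + 0.010000)/2 = -1.455000
  f(c_1) = f(-1.455000) = -5.796346
  f(a) × f(c) ≥ 0, new interval: [-1.455000, 0.010000]
Iteration 2:
  c_2 = (-1.455000 + 0.010000)/2 = -0.722500
  f(c_2) = f(-0.722500) = 3.889332
  f(a) × f(c) < 0, new interval: [-1.455000, -0.722500]

After 2 iteration(s), the approximation is c_2 = -0.722500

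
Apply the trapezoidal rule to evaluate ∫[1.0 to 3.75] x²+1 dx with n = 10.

f(x) = x²+1
a = 1.0, b = 3.75, n = 10
h = (b - a)/n = 0.275000

Trapezoidal rule: (h/2)[f(x₀) + 2f(x₁) + 2f(x₂) + ... + f(xₙ)]

x_0 = 1.0000, f(x_0) = 2.000000, coefficient = 1
x_1 = 1.2750, f(x_1) = 2.625625, coefficient = 2
x_2 = 1.5500, f(x_2) = 3.402500, coefficient = 2
x_3 = 1.8250, f(x_3) = 4.330625, coefficient = 2
x_4 = 2.1000, f(x_4) = 5.410000, coefficient = 2
x_5 = 2.3750, f(x_5) = 6.640625, coefficient = 2
x_6 = 2.6500, f(x_6) = 8.022500, coefficient = 2
x_7 = 2.9250, f(x_7) = 9.555625, coefficient = 2
x_8 = 3.2000, f(x_8) = 11.240000, coefficient = 2
x_9 = 3.4750, f(x_9) = 13.075625, coefficient = 2
x_10 = 3.7500, f(x_10) = 15.062500, coefficient = 1

I ≈ (0.275000/2) × 145.668750 = 20.029453
Exact value: 19.994792
Error: 0.034661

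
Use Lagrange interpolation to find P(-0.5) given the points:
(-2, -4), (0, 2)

Lagrange interpolation formula:
P(x) = Σ yᵢ × Lᵢ(x)
where Lᵢ(x) = Π_{j≠i} (x - xⱼ)/(xᵢ - xⱼ)

L_0(-0.5) = (-0.5 - 0)/(-2 - 0) = 0.250000
L_1(-0.5) = (-0.5 - (-2))/(0 - (-2)) = 0.750000

P(-0.5) = (-4)×L_0(-0.5) + 2×L_1(-0.5)
P(-0.5) = 0.500000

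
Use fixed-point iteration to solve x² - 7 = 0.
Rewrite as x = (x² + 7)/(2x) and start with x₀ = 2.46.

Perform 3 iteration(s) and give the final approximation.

Equation: x² - 7 = 0
Fixed-point form: x = (x² + 7)/(2x)
x₀ = 2.46

x_1 = g(2.460000) = 2.652764
x_2 = g(2.652764) = 2.645761
x_3 = g(2.645761) = 2.645751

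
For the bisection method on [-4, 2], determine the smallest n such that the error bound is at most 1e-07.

We need (b-a)/2^n ≤ 1e-07
(2 - (-4))/2^n ≤ 1e-07
6/2^n ≤ 1e-07
2^n ≥ 60000000
n ≥ log₂(60000000) = 25.84
n ≥ 26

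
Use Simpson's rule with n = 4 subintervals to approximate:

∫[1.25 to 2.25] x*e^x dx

f(x) = x*e^x
a = 1.25, b = 2.25, n = 4
h = (b - a)/n = 0.250000

Simpson's rule: (h/3)[f(x₀) + 4f(x₁) + 2f(x₂) + ... + f(xₙ)]

x_0 = 1.2500, f(x_0) = 4.362929, coefficient = 1
x_1 = 1.5000, f(x_1) = 6.722534, coefficient = 4
x_2 = 1.7500, f(x_2) = 10.070555, coefficient = 2
x_3 = 2.0000, f(x_3) = 14.778112, coefficient = 4
x_4 = 2.2500, f(x_4) = 21.347406, coefficient = 1

I ≈ (0.250000/3) × 131.854027 = 10.987836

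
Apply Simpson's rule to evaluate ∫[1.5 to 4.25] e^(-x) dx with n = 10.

f(x) = e^(-x)
a = 1.5, b = 4.25, n = 10
h = (b - a)/n = 0.275000

Simpson's rule: (h/3)[f(x₀) + 4f(x₁) + 2f(x₂) + ... + f(xₙ)]

x_0 = 1.5000, f(x_0) = 0.223130, coefficient = 1
x_1 = 1.7750, f(x_1) = 0.169483, coefficient = 4
x_2 = 2.0500, f(x_2) = 0.128735, coefficient = 2
x_3 = 2.3250, f(x_3) = 0.097783, coefficient = 4
x_4 = 2.6000, f(x_4) = 0.074274, coefficient = 2
x_5 = 2.8750, f(x_5) = 0.056416, coefficient = 4
x_6 = 3.1500, f(x_6) = 0.042852, coefficient = 2
x_7 = 3.4250, f(x_7) = 0.032549, coefficient = 4
x_8 = 3.7000, f(x_8) = 0.024724, coefficient = 2
x_9 = 3.9750, f(x_9) = 0.018779, coefficient = 4
x_10 = 4.2500, f(x_10) = 0.014264, coefficient = 1

I ≈ (0.275000/3) × 2.278609 = 0.208873
Exact value: 0.208866
Error: 0.000007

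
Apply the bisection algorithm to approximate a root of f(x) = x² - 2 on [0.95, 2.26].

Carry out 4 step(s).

f(x) = x² - 2
Initial interval: [0.95, 2.26]

Iteration 1:
  c_1 = (0.950000 + 2.260000)/2 = 1.605000
  f(c_1) = f(1.605000) = 0.576025
  f(a) × f(c) < 0, new interval: [0.950000, 1.605000]
Iteration 2:
  c_2 = (0.950000 + 1.605000)/2 = 1.277500
  f(c_2) = f(1.277500) = -0.367994
  f(a) × f(c) ≥ 0, new interval: [1.277500, 1.605000]
Iteration 3:
  c_3 = (1.277500 + 1.605000)/2 = 1.441250
  f(c_3) = f(1.441250) = 0.077202
  f(a) × f(c) < 0, new interval: [1.277500, 1.441250]
Iteration 4:
  c_4 = (1.277500 + 1.441250)/2 = 1.359375
  f(c_4) = f(1.359375) = -0.152100
  f(a) × f(c) ≥ 0, new interval: [1.359375, 1.441250]

After 4 iteration(s), the approximation is c_4 = 1.359375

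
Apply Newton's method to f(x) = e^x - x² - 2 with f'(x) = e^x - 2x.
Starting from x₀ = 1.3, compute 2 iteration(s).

f(x) = e^x - x² - 2
f'(x) = e^x - 2x
x₀ = 1.3

Newton-Raphson formula: x_{n+1} = x_n - f(x_n)/f'(x_n)

Iteration 1:
  f(1.300000) = -0.020703
  f'(1.300000) = 1.069297
  x_1 = 1.300000 - (-0.020703)/1.069297 = 1.319362
Iteration 2:
  f(1.319362) = 0.000317
  f'(1.319362) = 1.102309
  x_2 = 1.319362 - 0.000317/1.102309 = 1.319074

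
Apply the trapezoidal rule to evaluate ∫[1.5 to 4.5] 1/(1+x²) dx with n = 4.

f(x) = 1/(1+x²)
a = 1.5, b = 4.5, n = 4
h = (b - a)/n = 0.750000

Trapezoidal rule: (h/2)[f(x₀) + 2f(x₁) + 2f(x₂) + ... + f(xₙ)]

x_0 = 1.5000, f(x_0) = 0.307692, coefficient = 1
x_1 = 2.2500, f(x_1) = 0.164948, coefficient = 2
x_2 = 3.0000, f(x_2) = 0.100000, coefficient = 2
x_3 = 3.7500, f(x_3) = 0.066390, coefficient = 2
x_4 = 4.5000, f(x_4) = 0.047059, coefficient = 1

I ≈ (0.750000/2) × 1.017428 = 0.381536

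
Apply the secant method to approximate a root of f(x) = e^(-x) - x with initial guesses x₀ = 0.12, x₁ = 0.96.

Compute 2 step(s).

f(x) = e^(-x) - x
x₀ = 0.12, x₁ = 0.96

Secant formula: x_{n+1} = x_n - f(x_n)(x_n - x_{n-1})/(f(x_n) - f(x_{n-1}))

Iteration 1:
  f(0.120000) = 0.766920
  f(0.960000) = -0.577107
  x_2 = 0.960000 - (-0.577107)×(0.960000 - 0.120000)/(-0.577107 - 0.766920)
       = 0.599315
Iteration 2:
  f(0.960000) = -0.577107
  f(0.599315) = -0.050128
  x_3 = 0.599315 - (-0.050128)×(0.599315 - 0.960000)/(-0.050128 - (-0.577107))
       = 0.565006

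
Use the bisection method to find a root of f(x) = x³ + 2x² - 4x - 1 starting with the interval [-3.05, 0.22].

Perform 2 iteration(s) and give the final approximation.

f(x) = x³ + 2x² - 4x - 1
Initial interval: [-3.05, 0.22]

Iteration 1:
  c_1 = (-3.050000 + 0.220000)/2 = -1.415000
  f(c_1) = f(-1.415000) = 5.831302
  f(a) × f(c) ≥ 0, new interval: [-1.415000, 0.220000]
Iteration 2:
  c_2 = (-1.415000 + 0.220000)/2 = -0.597500
  f(c_2) = f(-0.597500) = 1.890701
  f(a) × f(c) ≥ 0, new interval: [-0.597500, 0.220000]

After 2 iteration(s), the approximation is c_2 = -0.597500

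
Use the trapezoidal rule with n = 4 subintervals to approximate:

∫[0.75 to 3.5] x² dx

f(x) = x²
a = 0.75, b = 3.5, n = 4
h = (b - a)/n = 0.687500

Trapezoidal rule: (h/2)[f(x₀) + 2f(x₁) + 2f(x₂) + ... + f(xₙ)]

x_0 = 0.7500, f(x_0) = 0.562500, coefficient = 1
x_1 = 1.4375, f(x_1) = 2.066406, coefficient = 2
x_2 = 2.1250, f(x_2) = 4.515625, coefficient = 2
x_3 = 2.8125, f(x_3) = 7.910156, coefficient = 2
x_4 = 3.5000, f(x_4) = 12.250000, coefficient = 1

I ≈ (0.687500/2) × 41.796875 = 14.367676
Exact value: 14.151042
Error: 0.216634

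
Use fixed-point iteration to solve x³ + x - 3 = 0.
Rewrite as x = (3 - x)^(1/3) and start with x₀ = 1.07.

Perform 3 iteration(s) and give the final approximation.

Equation: x³ + x - 3 = 0
Fixed-point form: x = (3 - x)^(1/3)
x₀ = 1.07

x_1 = g(1.070000) = 1.245047
x_2 = g(1.245047) = 1.206207
x_3 = g(1.206207) = 1.215041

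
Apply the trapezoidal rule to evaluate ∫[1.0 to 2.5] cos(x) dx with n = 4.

f(x) = cos(x)
a = 1.0, b = 2.5, n = 4
h = (b - a)/n = 0.375000

Trapezoidal rule: (h/2)[f(x₀) + 2f(x₁) + 2f(x₂) + ... + f(xₙ)]

x_0 = 1.0000, f(x_0) = 0.540302, coefficient = 1
x_1 = 1.3750, f(x_1) = 0.194548, coefficient = 2
x_2 = 1.7500, f(x_2) = -0.178246, coefficient = 2
x_3 = 2.1250, f(x_3) = -0.526266, coefficient = 2
x_4 = 2.5000, f(x_4) = -0.801144, coefficient = 1

I ≈ (0.375000/2) × -1.280771 = -0.240145
Exact value: -0.242999
Error: 0.002854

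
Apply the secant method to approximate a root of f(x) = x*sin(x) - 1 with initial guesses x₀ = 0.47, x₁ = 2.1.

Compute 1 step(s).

f(x) = x*sin(x) - 1
x₀ = 0.47, x₁ = 2.1

Secant formula: x_{n+1} = x_n - f(x_n)(x_n - x_{n-1})/(f(x_n) - f(x_{n-1}))

Iteration 1:
  f(0.470000) = -0.787143
  f(2.100000) = 0.812740
  x_2 = 2.100000 - 0.812740×(2.100000 - 0.470000)/(0.812740 - (-0.787143))
       = 1.271961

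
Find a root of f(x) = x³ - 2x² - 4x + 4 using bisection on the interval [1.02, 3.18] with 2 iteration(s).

f(x) = x³ - 2x² - 4x + 4
Initial interval: [1.02, 3.18]

Iteration 1:
  c_1 = (1.020000 + 3.180000)/2 = 2.100000
  f(c_1) = f(2.100000) = -3.959000
  f(a) × f(c) ≥ 0, new interval: [2.100000, 3.180000]
Iteration 2:
  c_2 = (2.100000 + 3.180000)/2 = 2.640000
  f(c_2) = f(2.640000) = -2.099456
  f(a) × f(c) ≥ 0, new interval: [2.640000, 3.180000]

After 2 iteration(s), the approximation is c_2 = 2.640000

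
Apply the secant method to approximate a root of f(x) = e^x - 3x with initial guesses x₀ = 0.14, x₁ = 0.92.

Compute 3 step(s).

f(x) = e^x - 3x
x₀ = 0.14, x₁ = 0.92

Secant formula: x_{n+1} = x_n - f(x_n)(x_n - x_{n-1})/(f(x_n) - f(x_{n-1}))

Iteration 1:
  f(0.140000) = 0.730274
  f(0.920000) = -0.250710
  x_2 = 0.920000 - (-0.250710)×(0.920000 - 0.140000)/(-0.250710 - 0.730274)
       = 0.720656
Iteration 2:
  f(0.920000) = -0.250710
  f(0.720656) = -0.106186
  x_3 = 0.720656 - (-0.106186)×(0.720656 - 0.920000)/(-0.106186 - (-0.250710))
       = 0.574190
Iteration 3:
  f(0.720656) = -0.106186
  f(0.574190) = 0.053121
  x_4 = 0.574190 - 0.053121×(0.574190 - 0.720656)/(0.053121 - (-0.106186))
       = 0.623029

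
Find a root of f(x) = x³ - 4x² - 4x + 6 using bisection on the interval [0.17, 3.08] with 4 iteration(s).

f(x) = x³ - 4x² - 4x + 6
Initial interval: [0.17, 3.08]

Iteration 1:
  c_1 = (0.170000 + 3.080000)/2 = 1.625000
  f(c_1) = f(1.625000) = -6.771484
  f(a) × f(c) < 0, new interval: [0.170000, 1.625000]
Iteration 2:
  c_2 = (0.170000 + 1.625000)/2 = 0.897500
  f(c_2) = f(0.897500) = -0.089083
  f(a) × f(c) < 0, new interval: [0.170000, 0.897500]
Iteration 3:
  c_3 = (0.170000 + 0.897500)/2 = 0.533750
  f(c_3) = f(0.533750) = 2.877503
  f(a) × f(c) ≥ 0, new interval: [0.533750, 0.897500]
Iteration 4:
  c_4 = (0.533750 + 0.897500)/2 = 0.715625
  f(c_4) = f(0.715625) = 1.455509
  f(a) × f(c) ≥ 0, new interval: [0.715625, 0.897500]

After 4 iteration(s), the approximation is c_4 = 0.715625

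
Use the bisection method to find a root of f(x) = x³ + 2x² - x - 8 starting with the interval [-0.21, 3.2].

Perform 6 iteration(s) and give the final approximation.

f(x) = x³ + 2x² - x - 8
Initial interval: [-0.21, 3.2]

Iteration 1:
  c_1 = (-0.210000 + 3.200000)/2 = 1.495000
  f(c_1) = f(1.495000) = -1.683588
  f(a) × f(c) ≥ 0, new interval: [1.495000, 3.200000]
Iteration 2:
  c_2 = (1.495000 + 3.200000)/2 = 2.347500
  f(c_2) = f(2.347500) = 13.610513
  f(a) × f(c) < 0, new interval: [1.495000, 2.347500]
Iteration 3:
  c_3 = (1.495000 + 2.347500)/2 = 1.921250
  f(c_3) = f(1.921250) = 4.552874
  f(a) × f(c) < 0, new interval: [1.495000, 1.921250]
Iteration 4:
  c_4 = (1.495000 + 1.921250)/2 = 1.708125
  f(c_4) = f(1.708125) = 1.111038
  f(a) × f(c) < 0, new interval: [1.495000, 1.708125]
Iteration 5:
  c_5 = (1.495000 + 1.708125)/2 = 1.601562
  f(c_5) = f(1.601562) = -0.363546
  f(a) × f(c) ≥ 0, new interval: [1.601562, 1.708125]
Iteration 6:
  c_6 = (1.601562 + 1.708125)/2 = 1.654844
  f(c_6) = f(1.654844) = 0.353975
  f(a) × f(c) < 0, new interval: [1.601562, 1.654844]

After 6 iteration(s), the approximation is c_6 = 1.654844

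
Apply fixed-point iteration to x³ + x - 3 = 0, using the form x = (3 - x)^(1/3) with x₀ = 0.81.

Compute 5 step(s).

Equation: x³ + x - 3 = 0
Fixed-point form: x = (3 - x)^(1/3)
x₀ = 0.81

x_1 = g(0.810000) = 1.298618
x_2 = g(1.298618) = 1.193807
x_3 = g(1.193807) = 1.217834
x_4 = g(1.217834) = 1.212410
x_5 = g(1.212410) = 1.213638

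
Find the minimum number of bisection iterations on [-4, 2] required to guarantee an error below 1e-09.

We need (b-a)/2^n ≤ 1e-09
(2 - (-4))/2^n ≤ 1e-09
6/2^n ≤ 1e-09
2^n ≥ 6000000000
n ≥ log₂(6000000000) = 32.48
n ≥ 33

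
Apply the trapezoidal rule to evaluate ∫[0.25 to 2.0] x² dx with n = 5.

f(x) = x²
a = 0.25, b = 2.0, n = 5
h = (b - a)/n = 0.350000

Trapezoidal rule: (h/2)[f(x₀) + 2f(x₁) + 2f(x₂) + ... + f(xₙ)]

x_0 = 0.2500, f(x_0) = 0.062500, coefficient = 1
x_1 = 0.6000, f(x_1) = 0.360000, coefficient = 2
x_2 = 0.9500, f(x_2) = 0.902500, coefficient = 2
x_3 = 1.3000, f(x_3) = 1.690000, coefficient = 2
x_4 = 1.6500, f(x_4) = 2.722500, coefficient = 2
x_5 = 2.0000, f(x_5) = 4.000000, coefficient = 1

I ≈ (0.350000/2) × 15.412500 = 2.697187
Exact value: 2.661458
Error: 0.035729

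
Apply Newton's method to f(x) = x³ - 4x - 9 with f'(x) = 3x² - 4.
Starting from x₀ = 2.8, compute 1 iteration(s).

f(x) = x³ - 4x - 9
f'(x) = 3x² - 4
x₀ = 2.8

Newton-Raphson formula: x_{n+1} = x_n - f(x_n)/f'(x_n)

Iteration 1:
  f(2.800000) = 1.752000
  f'(2.800000) = 19.520000
  x_1 = 2.800000 - 1.752000/19.520000 = 2.710246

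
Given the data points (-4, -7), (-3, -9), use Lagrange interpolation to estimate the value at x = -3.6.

Lagrange interpolation formula:
P(x) = Σ yᵢ × Lᵢ(x)
where Lᵢ(x) = Π_{j≠i} (x - xⱼ)/(xᵢ - xⱼ)

L_0(-3.6) = (-3.6 - (-3))/(-4 - (-3)) = 0.600000
L_1(-3.6) = (-3.6 - (-4))/(-3 - (-4)) = 0.400000

P(-3.6) = (-7)×L_0(-3.6) + (-9)×L_1(-3.6)
P(-3.6) = -7.800000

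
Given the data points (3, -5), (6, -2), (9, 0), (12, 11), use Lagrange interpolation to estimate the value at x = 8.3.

Lagrange interpolation formula:
P(x) = Σ yᵢ × Lᵢ(x)
where Lᵢ(x) = Π_{j≠i} (x - xⱼ)/(xᵢ - xⱼ)

L_0(8.3) = (8.3 - 6)/(3 - 6) × (8.3 - 9)/(3 - 9) × (8.3 - 12)/(3 - 12) = -0.036772
L_1(8.3) = (8.3 - 3)/(6 - 3) × (8.3 - 9)/(6 - 9) × (8.3 - 12)/(6 - 12) = 0.254204
L_2(8.3) = (8.3 - 3)/(9 - 3) × (8.3 - 6)/(9 - 6) × (8.3 - 12)/(9 - 12) = 0.835241
L_3(8.3) = (8.3 - 3)/(12 - 3) × (8.3 - 6)/(12 - 6) × (8.3 - 9)/(12 - 9) = -0.052673

P(8.3) = (-5)×L_0(8.3) + (-2)×L_1(8.3) + 0×L_2(8.3) + 11×L_3(8.3)
P(8.3) = -0.903951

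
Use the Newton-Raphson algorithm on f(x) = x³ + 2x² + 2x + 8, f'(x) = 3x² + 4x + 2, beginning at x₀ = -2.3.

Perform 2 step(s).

f(x) = x³ + 2x² + 2x + 8
f'(x) = 3x² + 4x + 2
x₀ = -2.3

Newton-Raphson formula: x_{n+1} = x_n - f(x_n)/f'(x_n)

Iteration 1:
  f(-2.300000) = 1.813000
  f'(-2.300000) = 8.670000
  x_1 = -2.300000 - 1.813000/8.670000 = -2.509112
Iteration 2:
  f(-2.509112) = -0.223410
  f'(-2.509112) = 10.850480
  x_2 = -2.509112 - (-0.223410)/10.850480 = -2.488522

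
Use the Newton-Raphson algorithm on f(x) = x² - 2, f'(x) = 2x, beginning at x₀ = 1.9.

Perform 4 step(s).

f(x) = x² - 2
f'(x) = 2x
x₀ = 1.9

Newton-Raphson formula: x_{n+1} = x_n - f(x_n)/f'(x_n)

Iteration 1:
  f(1.900000) = 1.610000
  f'(1.900000) = 3.800000
  x_1 = 1.900000 - 1.610000/3.800000 = 1.476316
Iteration 2:
  f(1.476316) = 0.179508
  f'(1.476316) = 2.952632
  x_2 = 1.476316 - 0.179508/2.952632 = 1.415520
Iteration 3:
  f(1.415520) = 0.003696
  f'(1.415520) = 2.831039
  x_3 = 1.415520 - 0.003696/2.831039 = 1.414214
Iteration 4:
  f(1.414214) = 0.000002
  f'(1.414214) = 2.828428
  x_4 = 1.414214 - 0.000002/2.828428 = 1.414214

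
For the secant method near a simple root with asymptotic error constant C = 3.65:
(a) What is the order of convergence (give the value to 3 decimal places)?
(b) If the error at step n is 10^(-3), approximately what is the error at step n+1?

(a) Secant method has superlinear convergence with order φ = (1+√5)/2 ≈ 1.618.
    This means |e_{n+1}| ≈ C|e_n|^1.618.

(b) With |e_n| = 10^(-3) and C = 3.65:
    |e_{n+1}| ≈ 3.65 × (10^(-3))^1.618 = 3.65 × 10^(-4.85)

(a) ≈ 1.618 (golden ratio); (b) |e_{n+1}| ≈ 5.107e-05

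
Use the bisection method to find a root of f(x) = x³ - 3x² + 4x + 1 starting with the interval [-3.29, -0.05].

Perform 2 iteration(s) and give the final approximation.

f(x) = x³ - 3x² + 4x + 1
Initial interval: [-3.29, -0.05]

Iteration 1:
  c_1 = (-3.290000 + (-0.050000))/2 = -1.670000
  f(c_1) = f(-1.670000) = -18.704163
  f(a) × f(c) ≥ 0, new interval: [-1.670000, -0.050000]
Iteration 2:
  c_2 = (-1.670000 + (-0.050000))/2 = -0.860000
  f(c_2) = f(-0.860000) = -5.294856
  f(a) × f(c) ≥ 0, new interval: [-0.860000, -0.050000]

After 2 iteration(s), the approximation is c_2 = -0.860000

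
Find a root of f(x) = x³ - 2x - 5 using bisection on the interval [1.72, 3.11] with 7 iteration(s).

f(x) = x³ - 2x - 5
Initial interval: [1.72, 3.11]

Iteration 1:
  c_1 = (1.720000 + 3.110000)/2 = 2.415000
  f(c_1) = f(2.415000) = 4.254823
  f(a) × f(c) < 0, new interval: [1.720000, 2.415000]
Iteration 2:
  c_2 = (1.720000 + 2.415000)/2 = 2.067500
  f(c_2) = f(2.067500) = -0.297355
  f(a) × f(c) ≥ 0, new interval: [2.067500, 2.415000]
Iteration 3:
  c_3 = (2.067500 + 2.415000)/2 = 2.241250
  f(c_3) = f(2.241250) = 1.775751
  f(a) × f(c) < 0, new interval: [2.067500, 2.241250]
Iteration 4:
  c_4 = (2.067500 + 2.241250)/2 = 2.154375
  f(c_4) = f(2.154375) = 0.690419
  f(a) × f(c) < 0, new interval: [2.067500, 2.154375]
Iteration 5:
  c_5 = (2.067500 + 2.154375)/2 = 2.110937
  f(c_5) = f(2.110937) = 0.184583
  f(a) × f(c) < 0, new interval: [2.067500, 2.110937]
Iteration 6:
  c_6 = (2.067500 + 2.110937)/2 = 2.089219
  f(c_6) = f(2.089219) = -0.059342
  f(a) × f(c) ≥ 0, new interval: [2.089219, 2.110937]
Iteration 7:
  c_7 = (2.089219 + 2.110937)/2 = 2.100078
  f(c_7) = f(2.100078) = 0.061877
  f(a) × f(c) < 0, new interval: [2.089219, 2.100078]

After 7 iteration(s), the approximation is c_7 = 2.100078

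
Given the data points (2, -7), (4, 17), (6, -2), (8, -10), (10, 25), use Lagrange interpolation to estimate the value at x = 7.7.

Lagrange interpolation formula:
P(x) = Σ yᵢ × Lᵢ(x)
where Lᵢ(x) = Π_{j≠i} (x - xⱼ)/(xᵢ - xⱼ)

L_0(7.7) = (7.7 - 4)/(2 - 4) × (7.7 - 6)/(2 - 6) × (7.7 - 8)/(2 - 8) × (7.7 - 10)/(2 - 10) = 0.011302
L_1(7.7) = (7.7 - 2)/(4 - 2) × (7.7 - 6)/(4 - 6) × (7.7 - 8)/(4 - 8) × (7.7 - 10)/(4 - 10) = -0.069647
L_2(7.7) = (7.7 - 2)/(6 - 2) × (7.7 - 4)/(6 - 4) × (7.7 - 8)/(6 - 8) × (7.7 - 10)/(6 - 10) = 0.227377
L_3(7.7) = (7.7 - 2)/(8 - 2) × (7.7 - 4)/(8 - 4) × (7.7 - 6)/(8 - 6) × (7.7 - 10)/(8 - 10) = 0.858978
L_4(7.7) = (7.7 - 2)/(10 - 2) × (7.7 - 4)/(10 - 4) × (7.7 - 6)/(10 - 6) × (7.7 - 8)/(10 - 8) = -0.028010

P(7.7) = (-7)×L_0(7.7) + 17×L_1(7.7) + (-2)×L_2(7.7) + (-10)×L_3(7.7) + 25×L_4(7.7)
P(7.7) = -11.007902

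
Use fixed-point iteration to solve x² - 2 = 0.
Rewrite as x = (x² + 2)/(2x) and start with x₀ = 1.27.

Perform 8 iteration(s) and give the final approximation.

Equation: x² - 2 = 0
Fixed-point form: x = (x² + 2)/(2x)
x₀ = 1.27

x_1 = g(1.270000) = 1.422402
x_2 = g(1.422402) = 1.414237
x_3 = g(1.414237) = 1.414214
x_4 = g(1.414214) = 1.414214
x_5 = g(1.414214) = 1.414214
x_6 = g(1.414214) = 1.414214
x_7 = g(1.414214) = 1.414214
x_8 = g(1.414214) = 1.414214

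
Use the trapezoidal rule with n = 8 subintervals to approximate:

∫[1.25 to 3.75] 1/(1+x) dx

f(x) = 1/(1+x)
a = 1.25, b = 3.75, n = 8
h = (b - a)/n = 0.312500

Trapezoidal rule: (h/2)[f(x₀) + 2f(x₁) + 2f(x₂) + ... + f(xₙ)]

x_0 = 1.2500, f(x_0) = 0.444444, coefficient = 1
x_1 = 1.5625, f(x_1) = 0.390244, coefficient = 2
x_2 = 1.8750, f(x_2) = 0.347826, coefficient = 2
x_3 = 2.1875, f(x_3) = 0.313725, coefficient = 2
x_4 = 2.5000, f(x_4) = 0.285714, coefficient = 2
x_5 = 2.8125, f(x_5) = 0.262295, coefficient = 2
x_6 = 3.1250, f(x_6) = 0.242424, coefficient = 2
x_7 = 3.4375, f(x_7) = 0.225352, coefficient = 2
x_8 = 3.7500, f(x_8) = 0.210526, coefficient = 1

I ≈ (0.312500/2) × 4.790133 = 0.748458
Exact value: 0.747214
Error: 0.001244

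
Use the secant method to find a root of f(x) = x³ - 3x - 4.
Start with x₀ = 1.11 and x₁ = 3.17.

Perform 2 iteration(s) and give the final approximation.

f(x) = x³ - 3x - 4
x₀ = 1.11, x₁ = 3.17

Secant formula: x_{n+1} = x_n - f(x_n)(x_n - x_{n-1})/(f(x_n) - f(x_{n-1}))

Iteration 1:
  f(1.110000) = -5.962369
  f(3.170000) = 18.345013
  x_2 = 3.170000 - 18.345013×(3.170000 - 1.110000)/(18.345013 - (-5.962369))
       = 1.615298
Iteration 2:
  f(3.170000) = 18.345013
  f(1.615298) = -4.631277
  x_3 = 1.615298 - (-4.631277)×(1.615298 - 3.170000)/(-4.631277 - 18.345013)
       = 1.928676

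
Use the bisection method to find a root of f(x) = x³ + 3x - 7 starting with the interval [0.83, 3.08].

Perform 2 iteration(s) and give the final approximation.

f(x) = x³ + 3x - 7
Initial interval: [0.83, 3.08]

Iteration 1:
  c_1 = (0.830000 + 3.080000)/2 = 1.955000
  f(c_1) = f(1.955000) = 6.337059
  f(a) × f(c) < 0, new interval: [0.830000, 1.955000]
Iteration 2:
  c_2 = (0.830000 + 1.955000)/2 = 1.392500
  f(c_2) = f(1.392500) = -0.122364
  f(a) × f(c) ≥ 0, new interval: [1.392500, 1.955000]

After 2 iteration(s), the approximation is c_2 = 1.392500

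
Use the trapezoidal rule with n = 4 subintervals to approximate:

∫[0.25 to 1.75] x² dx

f(x) = x²
a = 0.25, b = 1.75, n = 4
h = (b - a)/n = 0.375000

Trapezoidal rule: (h/2)[f(x₀) + 2f(x₁) + 2f(x₂) + ... + f(xₙ)]

x_0 = 0.2500, f(x_0) = 0.062500, coefficient = 1
x_1 = 0.6250, f(x_1) = 0.390625, coefficient = 2
x_2 = 1.0000, f(x_2) = 1.000000, coefficient = 2
x_3 = 1.3750, f(x_3) = 1.890625, coefficient = 2
x_4 = 1.7500, f(x_4) = 3.062500, coefficient = 1

I ≈ (0.375000/2) × 9.687500 = 1.816406
Exact value: 1.781250
Error: 0.035156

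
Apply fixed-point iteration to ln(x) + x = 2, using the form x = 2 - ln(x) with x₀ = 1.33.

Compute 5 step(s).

Equation: ln(x) + x = 2
Fixed-point form: x = 2 - ln(x)
x₀ = 1.33

x_1 = g(1.330000) = 1.714821
x_2 = g(1.714821) = 1.460691
x_3 = g(1.460691) = 1.621090
x_4 = g(1.621090) = 1.516901
x_5 = g(1.516901) = 1.583330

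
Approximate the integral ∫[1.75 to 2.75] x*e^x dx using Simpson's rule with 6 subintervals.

f(x) = x*e^x
a = 1.75, b = 2.75, n = 6
h = (b - a)/n = 0.166667

Simpson's rule: (h/3)[f(x₀) + 4f(x₁) + 2f(x₂) + ... + f(xₙ)]

x_0 = 1.7500, f(x_0) = 10.070555, coefficient = 1
x_1 = 1.9167, f(x_1) = 13.029998, coefficient = 4
x_2 = 2.0833, f(x_2) = 16.731656, coefficient = 2
x_3 = 2.2500, f(x_3) = 21.347406, coefficient = 4
x_4 = 2.4167, f(x_4) = 27.087053, coefficient = 2
x_5 = 2.5833, f(x_5) = 34.206439, coefficient = 4
x_6 = 2.7500, f(x_6) = 43.017238, coefficient = 1

I ≈ (0.166667/3) × 415.060578 = 23.058921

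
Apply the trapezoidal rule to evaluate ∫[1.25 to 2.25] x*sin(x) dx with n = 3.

f(x) = x*sin(x)
a = 1.25, b = 2.25, n = 3
h = (b - a)/n = 0.333333

Trapezoidal rule: (h/2)[f(x₀) + 2f(x₁) + 2f(x₂) + ... + f(xₙ)]

x_0 = 1.2500, f(x_0) = 1.186231, coefficient = 1
x_1 = 1.5833, f(x_1) = 1.583209, coefficient = 2
x_2 = 1.9167, f(x_2) = 1.803163, coefficient = 2
x_3 = 2.2500, f(x_3) = 1.750665, coefficient = 1

I ≈ (0.333333/2) × 9.709639 = 1.618273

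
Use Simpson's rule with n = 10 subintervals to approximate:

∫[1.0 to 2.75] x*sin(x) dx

f(x) = x*sin(x)
a = 1.0, b = 2.75, n = 10
h = (b - a)/n = 0.175000

Simpson's rule: (h/3)[f(x₀) + 4f(x₁) + 2f(x₂) + ... + f(xₙ)]

x_0 = 1.0000, f(x_0) = 0.841471, coefficient = 1
x_1 = 1.1750, f(x_1) = 1.084161, coefficient = 4
x_2 = 1.3500, f(x_2) = 1.317227, coefficient = 2
x_3 = 1.5250, f(x_3) = 1.523401, coefficient = 4
x_4 = 1.7000, f(x_4) = 1.685830, coefficient = 2
x_5 = 1.8750, f(x_5) = 1.788911, coefficient = 4
x_6 = 2.0500, f(x_6) = 1.819093, coefficient = 2
x_7 = 2.2250, f(x_7) = 1.765610, coefficient = 4
x_8 = 2.4000, f(x_8) = 1.621112, coefficient = 2
x_9 = 2.5750, f(x_9) = 1.382158, coefficient = 4
x_10 = 2.7500, f(x_10) = 1.049568, coefficient = 1

I ≈ (0.175000/3) × 44.954523 = 2.622347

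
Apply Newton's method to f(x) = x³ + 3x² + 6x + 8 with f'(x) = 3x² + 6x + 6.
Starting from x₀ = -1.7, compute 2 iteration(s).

f(x) = x³ + 3x² + 6x + 8
f'(x) = 3x² + 6x + 6
x₀ = -1.7

Newton-Raphson formula: x_{n+1} = x_n - f(x_n)/f'(x_n)

Iteration 1:
  f(-1.700000) = 1.557000
  f'(-1.700000) = 4.470000
  x_1 = -1.700000 - 1.557000/4.470000 = -2.048322
Iteration 2:
  f(-2.048322) = -0.297051
  f'(-2.048322) = 6.296938
  x_2 = -2.048322 - (-0.297051)/6.296938 = -2.001148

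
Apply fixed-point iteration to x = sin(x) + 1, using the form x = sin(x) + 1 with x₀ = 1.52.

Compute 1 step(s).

Equation: x = sin(x) + 1
Fixed-point form: x = sin(x) + 1
x₀ = 1.52

x_1 = g(1.520000) = 1.998710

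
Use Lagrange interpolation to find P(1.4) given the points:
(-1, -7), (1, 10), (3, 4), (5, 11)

Lagrange interpolation formula:
P(x) = Σ yᵢ × Lᵢ(x)
where Lᵢ(x) = Π_{j≠i} (x - xⱼ)/(xᵢ - xⱼ)

L_0(1.4) = (1.4 - 1)/(-1 - 1) × (1.4 - 3)/(-1 - 3) × (1.4 - 5)/(-1 - 5) = -0.048000
L_1(1.4) = (1.4 - (-1))/(1 - (-1)) × (1.4 - 3)/(1 - 3) × (1.4 - 5)/(1 - 5) = 0.864000
L_2(1.4) = (1.4 - (-1))/(3 - (-1)) × (1.4 - 1)/(3 - 1) × (1.4 - 5)/(3 - 5) = 0.216000
L_3(1.4) = (1.4 - (-1))/(5 - (-1)) × (1.4 - 1)/(5 - 1) × (1.4 - 3)/(5 - 3) = -0.032000

P(1.4) = (-7)×L_0(1.4) + 10×L_1(1.4) + 4×L_2(1.4) + 11×L_3(1.4)
P(1.4) = 9.488000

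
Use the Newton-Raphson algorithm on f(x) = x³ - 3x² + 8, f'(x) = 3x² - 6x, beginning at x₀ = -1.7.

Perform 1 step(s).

f(x) = x³ - 3x² + 8
f'(x) = 3x² - 6x
x₀ = -1.7

Newton-Raphson formula: x_{n+1} = x_n - f(x_n)/f'(x_n)

Iteration 1:
  f(-1.700000) = -5.583000
  f'(-1.700000) = 18.870000
  x_1 = -1.700000 - (-5.583000)/18.870000 = -1.404134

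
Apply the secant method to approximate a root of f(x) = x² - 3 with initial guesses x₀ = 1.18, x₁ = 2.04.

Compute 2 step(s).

f(x) = x² - 3
x₀ = 1.18, x₁ = 2.04

Secant formula: x_{n+1} = x_n - f(x_n)(x_n - x_{n-1})/(f(x_n) - f(x_{n-1}))

Iteration 1:
  f(1.180000) = -1.607600
  f(2.040000) = 1.161600
  x_2 = 2.040000 - 1.161600×(2.040000 - 1.180000)/(1.161600 - (-1.607600))
       = 1.679255
Iteration 2:
  f(2.040000) = 1.161600
  f(1.679255) = -0.180104
  x_3 = 1.679255 - (-0.180104)×(1.679255 - 2.040000)/(-0.180104 - 1.161600)
       = 1.727679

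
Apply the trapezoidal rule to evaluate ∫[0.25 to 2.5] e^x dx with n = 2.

f(x) = e^x
a = 0.25, b = 2.5, n = 2
h = (b - a)/n = 1.125000

Trapezoidal rule: (h/2)[f(x₀) + 2f(x₁) + 2f(x₂) + ... + f(xₙ)]

x_0 = 0.2500, f(x_0) = 1.284025, coefficient = 1
x_1 = 1.3750, f(x_1) = 3.955077, coefficient = 2
x_2 = 2.5000, f(x_2) = 12.182494, coefficient = 1

I ≈ (1.125000/2) × 21.376673 = 12.024378
Exact value: 10.898469
Error: 1.125910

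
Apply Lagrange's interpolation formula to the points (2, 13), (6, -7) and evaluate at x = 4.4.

Lagrange interpolation formula:
P(x) = Σ yᵢ × Lᵢ(x)
where Lᵢ(x) = Π_{j≠i} (x - xⱼ)/(xᵢ - xⱼ)

L_0(4.4) = (4.4 - 6)/(2 - 6) = 0.400000
L_1(4.4) = (4.4 - 2)/(6 - 2) = 0.600000

P(4.4) = 13×L_0(4.4) + (-7)×L_1(4.4)
P(4.4) = 1.000000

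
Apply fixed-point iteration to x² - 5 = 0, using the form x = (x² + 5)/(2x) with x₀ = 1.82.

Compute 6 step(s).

Equation: x² - 5 = 0
Fixed-point form: x = (x² + 5)/(2x)
x₀ = 1.82

x_1 = g(1.820000) = 2.283626
x_2 = g(2.283626) = 2.236563
x_3 = g(2.236563) = 2.236068
x_4 = g(2.236068) = 2.236068
x_5 = g(2.236068) = 2.236068
x_6 = g(2.236068) = 2.236068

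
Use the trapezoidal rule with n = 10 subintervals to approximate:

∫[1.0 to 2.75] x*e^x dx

f(x) = x*e^x
a = 1.0, b = 2.75, n = 10
h = (b - a)/n = 0.175000

Trapezoidal rule: (h/2)[f(x₀) + 2f(x₁) + 2f(x₂) + ... + f(xₙ)]

x_0 = 1.0000, f(x_0) = 2.718282, coefficient = 1
x_1 = 1.1750, f(x_1) = 3.804818, coefficient = 2
x_2 = 1.3500, f(x_2) = 5.207524, coefficient = 2
x_3 = 1.5250, f(x_3) = 7.007594, coefficient = 2
x_4 = 1.7000, f(x_4) = 9.305711, coefficient = 2
x_5 = 1.8750, f(x_5) = 12.226536, coefficient = 2
x_6 = 2.0500, f(x_6) = 15.924197, coefficient = 2
x_7 = 2.2250, f(x_7) = 20.588999, coefficient = 2
x_8 = 2.4000, f(x_8) = 26.455623, coefficient = 2
x_9 = 2.5750, f(x_9) = 33.813142, coefficient = 2
x_10 = 2.7500, f(x_10) = 43.017238, coefficient = 1

I ≈ (0.175000/2) × 314.403808 = 27.510333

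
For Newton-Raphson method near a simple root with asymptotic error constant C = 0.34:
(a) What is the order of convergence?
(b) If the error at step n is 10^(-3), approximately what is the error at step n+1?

(a) Newton-Raphson has quadratic (order 2) convergence near simple roots.
    This means |e_{n+1}| ≈ C|e_n|².

(b) With |e_n| = 10^(-3) and C = 0.34:
    |e_{n+1}| ≈ 0.34 × (10^(-3))² = 0.34 × 10^(-6)

(a) 2 (quadratic); (b) |e_{n+1}| ≈ 3.400e-07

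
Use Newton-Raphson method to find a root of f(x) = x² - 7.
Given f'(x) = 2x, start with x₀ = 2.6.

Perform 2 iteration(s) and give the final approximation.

f(x) = x² - 7
f'(x) = 2x
x₀ = 2.6

Newton-Raphson formula: x_{n+1} = x_n - f(x_n)/f'(x_n)

Iteration 1:
  f(2.600000) = -0.240000
  f'(2.600000) = 5.200000
  x_1 = 2.600000 - (-0.240000)/5.200000 = 2.646154
Iteration 2:
  f(2.646154) = 0.002130
  f'(2.646154) = 5.292308
  x_2 = 2.646154 - 0.002130/5.292308 = 2.645751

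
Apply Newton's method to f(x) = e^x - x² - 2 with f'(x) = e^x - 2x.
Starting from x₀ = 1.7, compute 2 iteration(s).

f(x) = e^x - x² - 2
f'(x) = e^x - 2x
x₀ = 1.7

Newton-Raphson formula: x_{n+1} = x_n - f(x_n)/f'(x_n)

Iteration 1:
  f(1.700000) = 0.583947
  f'(1.700000) = 2.073947
  x_1 = 1.700000 - 0.583947/2.073947 = 1.418437
Iteration 2:
  f(1.418437) = 0.118695
  f'(1.418437) = 1.293785
  x_2 = 1.418437 - 0.118695/1.293785 = 1.326694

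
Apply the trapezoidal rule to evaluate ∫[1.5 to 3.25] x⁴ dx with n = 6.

f(x) = x⁴
a = 1.5, b = 3.25, n = 6
h = (b - a)/n = 0.291667

Trapezoidal rule: (h/2)[f(x₀) + 2f(x₁) + 2f(x₂) + ... + f(xₙ)]

x_0 = 1.5000, f(x_0) = 5.062500, coefficient = 1
x_1 = 1.7917, f(x_1) = 10.304546, coefficient = 2
x_2 = 2.0833, f(x_2) = 18.838011, coefficient = 2
x_3 = 2.3750, f(x_3) = 31.816650, coefficient = 2
x_4 = 2.6667, f(x_4) = 50.567901, coefficient = 2
x_5 = 2.9583, f(x_5) = 76.592885, coefficient = 2
x_6 = 3.2500, f(x_6) = 111.566406, coefficient = 1

I ≈ (0.291667/2) × 492.868893 = 71.876714
Exact value: 70.999414
Error: 0.877300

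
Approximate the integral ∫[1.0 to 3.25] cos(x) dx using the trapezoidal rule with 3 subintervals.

f(x) = cos(x)
a = 1.0, b = 3.25, n = 3
h = (b - a)/n = 0.750000

Trapezoidal rule: (h/2)[f(x₀) + 2f(x₁) + 2f(x₂) + ... + f(xₙ)]

x_0 = 1.0000, f(x_0) = 0.540302, coefficient = 1
x_1 = 1.7500, f(x_1) = -0.178246, coefficient = 2
x_2 = 2.5000, f(x_2) = -0.801144, coefficient = 2
x_3 = 3.2500, f(x_3) = -0.994130, coefficient = 1

I ≈ (0.750000/2) × -2.412607 = -0.904728
Exact value: -0.949666
Error: 0.044939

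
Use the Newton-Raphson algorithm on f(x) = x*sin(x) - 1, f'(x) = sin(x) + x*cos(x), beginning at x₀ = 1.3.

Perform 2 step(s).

f(x) = x*sin(x) - 1
f'(x) = sin(x) + x*cos(x)
x₀ = 1.3

Newton-Raphson formula: x_{n+1} = x_n - f(x_n)/f'(x_n)

Iteration 1:
  f(1.300000) = 0.252626
  f'(1.300000) = 1.311307
  x_1 = 1.300000 - 0.252626/1.311307 = 1.107348
Iteration 2:
  f(1.107348) = -0.009459
  f'(1.107348) = 1.389540
  x_2 = 1.107348 - (-0.009459)/1.389540 = 1.114155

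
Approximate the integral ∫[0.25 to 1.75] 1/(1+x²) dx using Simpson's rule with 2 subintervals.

f(x) = 1/(1+x²)
a = 0.25, b = 1.75, n = 2
h = (b - a)/n = 0.750000

Simpson's rule: (h/3)[f(x₀) + 4f(x₁) + 2f(x₂) + ... + f(xₙ)]

x_0 = 0.2500, f(x_0) = 0.941176, coefficient = 1
x_1 = 1.0000, f(x_1) = 0.500000, coefficient = 4
x_2 = 1.7500, f(x_2) = 0.246154, coefficient = 1

I ≈ (0.750000/3) × 3.187330 = 0.796833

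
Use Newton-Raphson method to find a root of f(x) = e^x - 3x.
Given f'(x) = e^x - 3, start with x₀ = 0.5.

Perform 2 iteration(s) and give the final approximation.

f(x) = e^x - 3x
f'(x) = e^x - 3
x₀ = 0.5

Newton-Raphson formula: x_{n+1} = x_n - f(x_n)/f'(x_n)

Iteration 1:
  f(0.500000) = 0.148721
  f'(0.500000) = -1.351279
  x_1 = 0.500000 - 0.148721/(-1.351279) = 0.610060
Iteration 2:
  f(0.610060) = 0.010362
  f'(0.610060) = -1.159459
  x_2 = 0.610060 - 0.010362/(-1.159459) = 0.618997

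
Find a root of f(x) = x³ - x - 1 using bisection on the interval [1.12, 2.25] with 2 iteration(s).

f(x) = x³ - x - 1
Initial interval: [1.12, 2.25]

Iteration 1:
  c_1 = (1.120000 + 2.250000)/2 = 1.685000
  f(c_1) = f(1.685000) = 2.099094
  f(a) × f(c) < 0, new interval: [1.120000, 1.685000]
Iteration 2:
  c_2 = (1.120000 + 1.685000)/2 = 1.402500
  f(c_2) = f(1.402500) = 0.356226
  f(a) × f(c) < 0, new interval: [1.120000, 1.402500]

After 2 iteration(s), the approximation is c_2 = 1.402500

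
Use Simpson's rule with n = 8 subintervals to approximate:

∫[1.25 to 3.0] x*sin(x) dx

f(x) = x*sin(x)
a = 1.25, b = 3.0, n = 8
h = (b - a)/n = 0.218750

Simpson's rule: (h/3)[f(x₀) + 4f(x₁) + 2f(x₂) + ... + f(xₙ)]

x_0 = 1.2500, f(x_0) = 1.186231, coefficient = 1
x_1 = 1.4688, f(x_1) = 1.461109, coefficient = 4
x_2 = 1.6875, f(x_2) = 1.676021, coefficient = 2
x_3 = 1.9062, f(x_3) = 1.799998, coefficient = 4
x_4 = 2.1250, f(x_4) = 1.806930, coefficient = 2
x_5 = 2.3438, f(x_5) = 1.677777, coefficient = 4
x_6 = 2.5625, f(x_6) = 1.402366, coefficient = 2
x_7 = 2.7812, f(x_7) = 0.980655, coefficient = 4
x_8 = 3.0000, f(x_8) = 0.423360, coefficient = 1

I ≈ (0.218750/3) × 35.058377 = 2.556340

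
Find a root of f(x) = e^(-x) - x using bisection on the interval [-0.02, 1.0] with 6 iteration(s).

f(x) = e^(-x) - x
Initial interval: [-0.02, 1.0]

Iteration 1:
  c_1 = (-0.020000 + 1.000000)/2 = 0.490000
  f(c_1) = f(0.490000) = 0.122626
  f(a) × f(c) ≥ 0, new interval: [0.490000, 1.000000]
Iteration 2:
  c_2 = (0.490000 + 1.000000)/2 = 0.745000
  f(c_2) = f(0.745000) = -0.270266
  f(a) × f(c) < 0, new interval: [0.490000, 0.745000]
Iteration 3:
  c_3 = (0.490000 + 0.745000)/2 = 0.617500
  f(c_3) = f(0.617500) = -0.078209
  f(a) × f(c) < 0, new interval: [0.490000, 0.617500]
Iteration 4:
  c_4 = (0.490000 + 0.617500)/2 = 0.553750
  f(c_4) = f(0.553750) = 0.021040
  f(a) × f(c) ≥ 0, new interval: [0.553750, 0.617500]
Iteration 5:
  c_5 = (0.553750 + 0.617500)/2 = 0.585625
  f(c_5) = f(0.585625) = -0.028867
  f(a) × f(c) < 0, new interval: [0.553750, 0.585625]
Iteration 6:
  c_6 = (0.553750 + 0.585625)/2 = 0.569687
  f(c_6) = f(0.569687) = -0.003985
  f(a) × f(c) < 0, new interval: [0.553750, 0.569687]

After 6 iteration(s), the approximation is c_6 = 0.569687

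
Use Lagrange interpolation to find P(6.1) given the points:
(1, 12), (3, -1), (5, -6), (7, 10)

Lagrange interpolation formula:
P(x) = Σ yᵢ × Lᵢ(x)
where Lᵢ(x) = Π_{j≠i} (x - xⱼ)/(xᵢ - xⱼ)

L_0(6.1) = (6.1 - 3)/(1 - 3) × (6.1 - 5)/(1 - 5) × (6.1 - 7)/(1 - 7) = 0.063937
L_1(6.1) = (6.1 - 1)/(3 - 1) × (6.1 - 5)/(3 - 5) × (6.1 - 7)/(3 - 7) = -0.315562
L_2(6.1) = (6.1 - 1)/(5 - 1) × (6.1 - 3)/(5 - 3) × (6.1 - 7)/(5 - 7) = 0.889313
L_3(6.1) = (6.1 - 1)/(7 - 1) × (6.1 - 3)/(7 - 3) × (6.1 - 5)/(7 - 5) = 0.362312

P(6.1) = 12×L_0(6.1) + (-1)×L_1(6.1) + (-6)×L_2(6.1) + 10×L_3(6.1)
P(6.1) = -0.629938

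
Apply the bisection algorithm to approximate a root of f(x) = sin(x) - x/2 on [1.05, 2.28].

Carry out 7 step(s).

f(x) = sin(x) - x/2
Initial interval: [1.05, 2.28]

Iteration 1:
  c_1 = (1.050000 + 2.280000)/2 = 1.665000
  f(c_1) = f(1.665000) = 0.163066
  f(a) × f(c) ≥ 0, new interval: [1.665000, 2.280000]
Iteration 2:
  c_2 = (1.665000 + 2.280000)/2 = 1.972500
  f(c_2) = f(1.972500) = -0.065854
  f(a) × f(c) < 0, new interval: [1.665000, 1.972500]
Iteration 3:
  c_3 = (1.665000 + 1.972500)/2 = 1.818750
  f(c_3) = f(1.818750) = 0.060042
  f(a) × f(c) ≥ 0, new interval: [1.818750, 1.972500]
Iteration 4:
  c_4 = (1.818750 + 1.972500)/2 = 1.895625
  f(c_4) = f(1.895625) = -0.000107
  f(a) × f(c) < 0, new interval: [1.818750, 1.895625]
Iteration 5:
  c_5 = (1.818750 + 1.895625)/2 = 1.857187
  f(c_5) = f(1.857187) = 0.030676
  f(a) × f(c) ≥ 0, new interval: [1.857187, 1.895625]
Iteration 6:
  c_6 = (1.857187 + 1.895625)/2 = 1.876406
  f(c_6) = f(1.876406) = 0.015460
  f(a) × f(c) ≥ 0, new interval: [1.876406, 1.895625]
Iteration 7:
  c_7 = (1.876406 + 1.895625)/2 = 1.886016
  f(c_7) = f(1.886016) = 0.007721
  f(a) × f(c) ≥ 0, new interval: [1.886016, 1.895625]

After 7 iteration(s), the approximation is c_7 = 1.886016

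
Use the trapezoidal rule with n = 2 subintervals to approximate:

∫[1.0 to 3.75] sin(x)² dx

f(x) = sin(x)²
a = 1.0, b = 3.75, n = 2
h = (b - a)/n = 1.375000

Trapezoidal rule: (h/2)[f(x₀) + 2f(x₁) + 2f(x₂) + ... + f(xₙ)]

x_0 = 1.0000, f(x_0) = 0.708073, coefficient = 1
x_1 = 2.3750, f(x_1) = 0.481199, coefficient = 2
x_2 = 3.7500, f(x_2) = 0.326682, coefficient = 1

I ≈ (1.375000/2) × 1.997154 = 1.373043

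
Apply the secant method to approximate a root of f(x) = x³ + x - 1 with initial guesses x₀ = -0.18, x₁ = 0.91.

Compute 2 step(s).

f(x) = x³ + x - 1
x₀ = -0.18, x₁ = 0.91

Secant formula: x_{n+1} = x_n - f(x_n)(x_n - x_{n-1})/(f(x_n) - f(x_{n-1}))

Iteration 1:
  f(-0.180000) = -1.185832
  f(0.910000) = 0.663571
  x_2 = 0.910000 - 0.663571×(0.910000 - (-0.180000))/(0.663571 - (-1.185832))
       = 0.518905
Iteration 2:
  f(0.910000) = 0.663571
  f(0.518905) = -0.341374
  x_3 = 0.518905 - (-0.341374)×(0.518905 - 0.910000)/(-0.341374 - 0.663571)
       = 0.651758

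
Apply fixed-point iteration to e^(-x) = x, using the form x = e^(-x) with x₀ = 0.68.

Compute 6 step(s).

Equation: e^(-x) = x
Fixed-point form: x = e^(-x)
x₀ = 0.68

x_1 = g(0.680000) = 0.506617
x_2 = g(0.506617) = 0.602531
x_3 = g(0.602531) = 0.547425
x_4 = g(0.547425) = 0.578438
x_5 = g(0.578438) = 0.560774
x_6 = g(0.560774) = 0.570767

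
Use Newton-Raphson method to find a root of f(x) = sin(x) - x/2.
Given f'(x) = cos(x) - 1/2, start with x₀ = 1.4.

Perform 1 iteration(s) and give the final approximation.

f(x) = sin(x) - x/2
f'(x) = cos(x) - 1/2
x₀ = 1.4

Newton-Raphson formula: x_{n+1} = x_n - f(x_n)/f'(x_n)

Iteration 1:
  f(1.400000) = 0.285450
  f'(1.400000) = -0.330033
  x_1 = 1.400000 - 0.285450/(-0.330033) = 2.264913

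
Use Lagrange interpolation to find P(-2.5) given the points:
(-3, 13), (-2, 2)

Lagrange interpolation formula:
P(x) = Σ yᵢ × Lᵢ(x)
where Lᵢ(x) = Π_{j≠i} (x - xⱼ)/(xᵢ - xⱼ)

L_0(-2.5) = (-2.5 - (-2))/(-3 - (-2)) = 0.500000
L_1(-2.5) = (-2.5 - (-3))/(-2 - (-3)) = 0.500000

P(-2.5) = 13×L_0(-2.5) + 2×L_1(-2.5)
P(-2.5) = 7.500000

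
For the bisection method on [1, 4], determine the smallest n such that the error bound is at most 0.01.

We need (b-a)/2^n ≤ 0.01
(4 - 1)/2^n ≤ 0.01
3/2^n ≤ 0.01
2^n ≥ 300
n ≥ log₂(300) = 8.23
n ≥ 9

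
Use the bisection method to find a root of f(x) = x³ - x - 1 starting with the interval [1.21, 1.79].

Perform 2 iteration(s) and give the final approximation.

f(x) = x³ - x - 1
Initial interval: [1.21, 1.79]

Iteration 1:
  c_1 = (1.210000 + 1.790000)/2 = 1.500000
  f(c_1) = f(1.500000) = 0.875000
  f(a) × f(c) < 0, new interval: [1.210000, 1.500000]
Iteration 2:
  c_2 = (1.210000 + 1.500000)/2 = 1.355000
  f(c_2) = f(1.355000) = 0.132814
  f(a) × f(c) < 0, new interval: [1.210000, 1.355000]

After 2 iteration(s), the approximation is c_2 = 1.355000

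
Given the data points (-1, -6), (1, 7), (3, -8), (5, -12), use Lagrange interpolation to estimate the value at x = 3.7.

Lagrange interpolation formula:
P(x) = Σ yᵢ × Lᵢ(x)
where Lᵢ(x) = Π_{j≠i} (x - xⱼ)/(xᵢ - xⱼ)

L_0(3.7) = (3.7 - 1)/(-1 - 1) × (3.7 - 3)/(-1 - 3) × (3.7 - 5)/(-1 - 5) = 0.051188
L_1(3.7) = (3.7 - (-1))/(1 - (-1)) × (3.7 - 3)/(1 - 3) × (3.7 - 5)/(1 - 5) = -0.267313
L_2(3.7) = (3.7 - (-1))/(3 - (-1)) × (3.7 - 1)/(3 - 1) × (3.7 - 5)/(3 - 5) = 1.031062
L_3(3.7) = (3.7 - (-1))/(5 - (-1)) × (3.7 - 1)/(5 - 1) × (3.7 - 3)/(5 - 3) = 0.185063

P(3.7) = (-6)×L_0(3.7) + 7×L_1(3.7) + (-8)×L_2(3.7) + (-12)×L_3(3.7)
P(3.7) = -12.647563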